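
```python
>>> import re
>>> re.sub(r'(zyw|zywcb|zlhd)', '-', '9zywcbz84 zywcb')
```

'9-cbz84 -cb'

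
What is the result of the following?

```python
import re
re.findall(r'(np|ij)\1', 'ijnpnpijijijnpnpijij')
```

`\1` is not a pattern — it's the concrete string captured by group 1, re-applied verbatim.
One capturing group, so `findall` returns just the captured substring from each match — 4 in all.

['np', 'ij', 'np', 'ij']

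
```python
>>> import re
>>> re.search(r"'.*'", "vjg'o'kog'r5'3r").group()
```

The match spans [3:13] → "'o'kog'r5'".

"'o'kog'r5'"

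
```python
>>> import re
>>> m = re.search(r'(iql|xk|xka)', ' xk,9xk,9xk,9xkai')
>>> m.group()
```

`re.search` scans for the first position where the pattern succeeds.
The match spans [1:3] → 'xk'.
Captured: group 1 = 'xk'.

'xk'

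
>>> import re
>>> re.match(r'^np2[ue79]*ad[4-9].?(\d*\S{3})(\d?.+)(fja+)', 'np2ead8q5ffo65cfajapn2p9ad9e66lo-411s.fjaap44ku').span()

Pattern: anchored at the start of the string; then the literal 'np2', then zero or more of one of [ue79]; then the literal 'ad', then a character in [4-9], then optionally any character; then zero or more of a digit, then exactly 3 of a non-whitespace character (captured); then optionally a digit, then one or more of any character (captured); then the literal 'fj', then one or more of a literal 'a' (captured).
With `match`, the pattern is implicitly anchored at the beginning.
The match spans [0:42] → 'np2ead8q5ffo65cfajapn2p9ad9e66lo-411s.fjaa'.
Captured: group 1 = '5ffo', group 2 = '65cfajapn2p9ad9e66lo-411s.', group 3 = 'fjaa'.

(0, 42)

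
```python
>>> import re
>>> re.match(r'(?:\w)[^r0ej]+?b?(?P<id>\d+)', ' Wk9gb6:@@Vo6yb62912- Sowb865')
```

This matches a word character (non-capturing group); then one or more of any character except [r0ej] (lazy), then optionally a literal 'b'; then one or more of a digit (captured as 'id').
`re.match` only tries the pattern at the start of the string.
Here the string doesn't start with a match, so the call returns None.

None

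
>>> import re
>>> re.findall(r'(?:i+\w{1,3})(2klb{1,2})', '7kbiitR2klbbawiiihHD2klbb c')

The pattern matches one or more of a literal 'i', then 1 to 3 of a word character (non-capturing group); then the literal '2kl', then 1 to 2 of a literal 'b' (captured).
Walking the string: at [3:12] match 'iitR2klbb', group 1 = '2klbb'; at [14:25] match 'iiihHD2klbb', group 1 = '2klbb'.
`findall` collects group 1 from each match (2 total).

['2klbb', '2klbb']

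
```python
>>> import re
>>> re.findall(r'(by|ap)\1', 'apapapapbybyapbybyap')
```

`\1` has to match the exact text group 1 already captured.
`findall` collects group 1 from each match (4 total).

['ap', 'ap', 'by', 'by']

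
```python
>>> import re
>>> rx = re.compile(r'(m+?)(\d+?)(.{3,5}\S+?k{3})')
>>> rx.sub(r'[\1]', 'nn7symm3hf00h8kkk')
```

'nn7sy[mm]'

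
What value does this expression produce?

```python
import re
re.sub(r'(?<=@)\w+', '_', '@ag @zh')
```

The `(?=…)`/`(?<=…)` assertion just peeks at neighbouring text; it doesn't advance the match position.
Matches: at [1:3] → 'ag'; at [5:7] → 'zh'.
`sub` substitutes '_' at each match site.

'@_ @_'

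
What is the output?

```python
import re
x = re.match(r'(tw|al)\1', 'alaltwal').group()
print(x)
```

alal

`\1` is not a pattern — it's the concrete string captured by group 1, re-applied verbatim.
`re.match` only tries the pattern at the start of the string.
The match spans [0:4] → 'alal'.
Captured: group 1 = 'al'.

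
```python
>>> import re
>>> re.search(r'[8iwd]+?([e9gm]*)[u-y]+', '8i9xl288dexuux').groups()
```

('9',)

Pattern: one or more of one of [8iwd] (lazy); then zero or more of one of [e9gm] (captured); then one or more of a character in [u-y].
`re.search` scans for the first position where the pattern succeeds.
The match spans [0:4] → '8i9x'.
Captured: group 1 = '9'.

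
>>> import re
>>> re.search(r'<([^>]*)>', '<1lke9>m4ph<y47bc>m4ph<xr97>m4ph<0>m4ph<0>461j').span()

(0, 7)

The match spans [0:7] → '<1lke9>'.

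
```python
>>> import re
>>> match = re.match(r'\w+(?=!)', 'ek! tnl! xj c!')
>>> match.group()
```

The lookaround is zero-width — it requires the adjacent text to match without consuming it, so the asserted text isn't part of the match.
`re.match` won't scan ahead — the pattern has to work from the very first character.
The match spans [0:2] → 'ek'.

'ek'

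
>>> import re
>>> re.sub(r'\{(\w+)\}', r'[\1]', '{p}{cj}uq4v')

Each match is replaced using the text its own group 1 captured.

'[p][cj]uq4v'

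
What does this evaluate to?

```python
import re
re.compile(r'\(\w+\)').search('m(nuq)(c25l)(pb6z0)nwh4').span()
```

(1, 6)

The match spans [1:6] → '(nuq)'.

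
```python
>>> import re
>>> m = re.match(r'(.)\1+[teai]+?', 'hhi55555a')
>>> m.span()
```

(0, 3)

`re.match` won't scan ahead — the pattern has to work from the very first character.
The match spans [0:3] → 'hhi'.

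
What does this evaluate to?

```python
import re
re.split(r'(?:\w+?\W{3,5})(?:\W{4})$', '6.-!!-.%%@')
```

['', '']

Pattern: one or more of a word character (lazy), then 3 to 5 of a non-word character (non-capturing group); then exactly 4 of a non-word character (non-capturing group); then anchored at the end.
Matches to split on: at [0:10] → '6.-!!-.%%@'.
`split` removes every match and returns the 2 fragments in between.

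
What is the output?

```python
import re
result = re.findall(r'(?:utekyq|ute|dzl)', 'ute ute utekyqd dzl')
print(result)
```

['ute', 'ute', 'utekyq', 'dzl']

Branches in `(...|...)` are attempted left-to-right; the first branch that allows the whole pattern to succeed is taken.
Matches: at [0:3] → 'ute'; at [4:7] → 'ute'; at [8:14] → 'utekyq'; at [16:19] → 'dzl'.
No capturing groups, so `findall` returns the 4 full match strings.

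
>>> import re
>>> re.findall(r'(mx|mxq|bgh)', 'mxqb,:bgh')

`|` is ordered: at each position the engine commits to the first alternative that works.
One capturing group, so `findall` returns just the captured substring from each match — 2 in all.

['mx', 'bgh']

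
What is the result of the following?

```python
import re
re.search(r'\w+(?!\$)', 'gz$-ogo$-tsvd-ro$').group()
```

A negative assertion filters positions out without eating any characters.
`search` walks the string left to right and returns the first match it finds.
The match spans [0:1] → 'g'.

'g'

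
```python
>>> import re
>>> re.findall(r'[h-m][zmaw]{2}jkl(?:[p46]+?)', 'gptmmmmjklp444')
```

Because the quantifier is non-greedy, it stops expanding at the earliest point where the rest of the pattern can succeed.
With no groups in the pattern, `findall` gives back each whole match — 1 here.

['mmmjklp']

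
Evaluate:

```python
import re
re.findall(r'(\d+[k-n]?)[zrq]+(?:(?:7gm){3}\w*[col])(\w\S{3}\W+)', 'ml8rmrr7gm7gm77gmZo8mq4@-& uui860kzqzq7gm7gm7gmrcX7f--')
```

With 2 capturing groups, `findall` returns a 2-tuple per match.

[('860k', 'X7f--')]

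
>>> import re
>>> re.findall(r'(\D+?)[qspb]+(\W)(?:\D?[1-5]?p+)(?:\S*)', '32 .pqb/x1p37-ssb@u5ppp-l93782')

[(' .', '/')]

This matches one or more of a non-digit (lazy) (captured); then one or more of one of [qspb]; then a non-word character (captured); then optionally a non-digit, then optionally a character in [1-5], then one or more of the literal 'p' (non-capturing group); then zero or more of a non-whitespace character (non-capturing group).
Walking the string: at [2:30] match ' .pqb/x1p37-ssb@u5ppp-l93782', groups = (' .', '/').
With 2 capturing groups, `findall` returns a 2-tuple per match.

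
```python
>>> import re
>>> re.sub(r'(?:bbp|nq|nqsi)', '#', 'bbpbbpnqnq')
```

'####'

Matches: at [0:3] → 'bbp'; at [3:6] → 'bbp'; at [6:8] → 'nq'; at [8:10] → 'nq'.
Every occurrence is swapped for '#'.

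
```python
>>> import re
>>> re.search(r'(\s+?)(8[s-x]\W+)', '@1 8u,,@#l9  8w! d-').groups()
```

(' ', '8u,,@#')

The pattern matches one or more of whitespace (lazy) (captured); then the literal '8', then a character in [s-x], then one or more of a non-word character (captured).
`search` walks the string left to right and returns the first match it finds.
The match spans [2:9] → ' 8u,,@#'.
Captured: group 1 = ' ', group 2 = '8u,,@#'.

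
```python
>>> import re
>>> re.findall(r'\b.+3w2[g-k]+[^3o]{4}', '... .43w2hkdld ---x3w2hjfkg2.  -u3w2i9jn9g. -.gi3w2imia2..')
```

Pattern: a word boundary (`\b`, zero-width); then one or more of any character; then the literal '3w2', then one or more of a character in [g-k], then exactly 4 of any character except [3o].
Matches: at [5:56] → '43w2hkdld ---x3w2hjfkg2.  -u3w2i9jn9g. -.gi3w2imia2'.
No capturing groups, so `findall` returns the 1 full match string.

['43w2hkdld ---x3w2hjfkg2.  -u3w2i9jn9g. -.gi3w2imia2']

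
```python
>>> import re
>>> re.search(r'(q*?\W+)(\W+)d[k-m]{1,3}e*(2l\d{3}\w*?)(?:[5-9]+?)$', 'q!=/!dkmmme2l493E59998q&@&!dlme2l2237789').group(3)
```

'2l223'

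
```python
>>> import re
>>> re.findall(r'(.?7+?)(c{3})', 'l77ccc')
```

[('l77', 'ccc')]

This matches optionally any character, then one or more of the literal '7' (lazy) (captured); then exactly 3 of a literal 'c' (captured).
`findall` packs the 2 group values into a tuple for every match.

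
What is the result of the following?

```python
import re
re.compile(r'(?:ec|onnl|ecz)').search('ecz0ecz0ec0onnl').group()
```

Alternation isn't longest-match — the leftmost alternative that fits at this position is chosen.
`re.search` tries every starting position until one works.
The match spans [0:2] → 'ec'.

'ec'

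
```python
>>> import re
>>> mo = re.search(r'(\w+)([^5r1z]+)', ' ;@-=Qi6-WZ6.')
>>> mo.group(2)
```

'-WZ6.'

Pattern: one or more of a word character (captured); then one or more of any character except [5r1z] (captured).
`re.search` scans for the first position where the pattern succeeds.
The match spans [5:13] → 'Qi6-WZ6.'.
Captured: group 1 = 'Qi6', group 2 = '-WZ6.'.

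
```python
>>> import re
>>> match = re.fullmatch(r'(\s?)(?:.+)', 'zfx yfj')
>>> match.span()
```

(0, 7)

Pattern: optionally whitespace (captured); then one or more of any character (non-capturing group).
For `fullmatch`, every character of the input must be accounted for by the pattern.
The match spans [0:7] → 'zfx yfj'.
Captured: group 1 = ''.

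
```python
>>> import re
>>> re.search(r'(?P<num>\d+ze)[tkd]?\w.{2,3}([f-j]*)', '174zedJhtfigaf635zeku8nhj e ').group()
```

'174zedJhtfig'

This matches one or more of a digit, then the literal 'ze' (captured as 'num'); then optionally one of [tkd], then a word character, then 2 to 3 of any character; then zero or more of a character in [f-j] (captured).
`re.search` scans for the first position where the pattern succeeds.
The match spans [0:12] → '174zedJhtfig'.
Captured: group 1 = '174ze', group 2 = 'ig'.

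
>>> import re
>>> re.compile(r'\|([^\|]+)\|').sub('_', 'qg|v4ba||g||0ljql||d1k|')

Matches: at [2:8] → '|v4ba|'; at [8:11] → '|g|'; at [11:18] → '|0ljql|'; at [18:23] → '|d1k|'.
`sub` substitutes '_' at each match site.

'qg____'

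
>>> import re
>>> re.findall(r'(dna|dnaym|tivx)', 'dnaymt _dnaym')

Alternation isn't longest-match — the leftmost alternative that fits at this position is chosen.
Walking the string: at [0:3] match 'dna', group 1 = 'dna'; at [8:11] match 'dna', group 1 = 'dna'.
Because there's exactly one group, `findall` drops the full match and keeps group 1 from each hit.

['dna', 'dna']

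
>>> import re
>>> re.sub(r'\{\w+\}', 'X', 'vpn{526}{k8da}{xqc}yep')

'vpnXXXyep'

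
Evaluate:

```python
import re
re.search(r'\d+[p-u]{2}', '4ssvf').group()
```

This matches one or more of a digit; then exactly 2 of a character in [p-u].
`re.search` tries every starting position until one works.
The match spans [0:3] → '4ss'.

'4ss'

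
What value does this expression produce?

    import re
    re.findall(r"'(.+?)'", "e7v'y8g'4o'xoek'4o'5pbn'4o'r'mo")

With a single group, `findall` returns only what that group captured — 4 items.

['y8g', 'xoek', '5pbn', 'r']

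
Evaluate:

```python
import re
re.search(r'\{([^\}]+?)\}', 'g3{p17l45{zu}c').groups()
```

`re.search` tries every starting position until one works.
The match spans [2:13] → '{p17l45{zu}'.
Captured: group 1 = 'p17l45{zu'.

('p17l45{zu',)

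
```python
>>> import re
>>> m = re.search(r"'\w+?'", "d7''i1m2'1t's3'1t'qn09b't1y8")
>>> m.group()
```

`re.search` scans for the first position where the pattern succeeds.
The match spans [3:9] → "'i1m2'".

"'i1m2'"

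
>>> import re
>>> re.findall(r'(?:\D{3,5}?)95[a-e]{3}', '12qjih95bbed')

['qjih95bbe']

This matches 3 to 5 of a non-digit (lazy) (non-capturing group); then the literal '95', then exactly 3 of a character in [a-e].
Since nothing is captured, `findall` lists the 1 matched substring directly.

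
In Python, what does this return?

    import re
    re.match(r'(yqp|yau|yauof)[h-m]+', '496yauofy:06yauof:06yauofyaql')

With `match`, the pattern is implicitly anchored at the beginning.
Here the string doesn't start with a match, so the call returns None.

None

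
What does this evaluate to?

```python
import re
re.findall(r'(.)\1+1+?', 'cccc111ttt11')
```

['c', 't']

`\1` is not a pattern — it's the concrete string captured by group 1, re-applied verbatim.
Walking the string: at [0:5] match 'cccc1', group 1 = 'c'; at [7:11] match 'ttt1', group 1 = 't'.
With a single group, `findall` returns only what that group captured — 2 items.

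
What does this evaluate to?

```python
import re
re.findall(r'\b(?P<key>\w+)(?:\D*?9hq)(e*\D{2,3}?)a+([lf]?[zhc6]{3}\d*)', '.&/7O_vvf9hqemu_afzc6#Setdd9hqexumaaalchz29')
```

[('7O_vvf9hqemu_afzc6', 'exum', 'lchz29')]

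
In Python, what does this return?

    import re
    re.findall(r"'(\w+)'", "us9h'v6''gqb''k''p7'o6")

['v6', 'gqb', 'k', 'p7']

`findall` collects group 1 from each match (4 total).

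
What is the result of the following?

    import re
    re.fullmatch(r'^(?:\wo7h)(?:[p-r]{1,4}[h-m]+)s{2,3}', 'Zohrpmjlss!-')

None

The pattern matches anchored at the start of the string; then a word character, then the literal 'o7h' (non-capturing group); then 1 to 4 of a character in [p-r], then one or more of a character in [h-m] (non-capturing group); then 2 to 3 of a literal 's'.
`re.fullmatch` is like wrapping the pattern in `^…$` (in single-line mode).
Here the string isn't matched end-to-end, so the call returns None.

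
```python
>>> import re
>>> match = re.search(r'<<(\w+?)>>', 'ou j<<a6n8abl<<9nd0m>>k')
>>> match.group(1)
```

'9nd0m'

`re.search` scans for the first position where the pattern succeeds.
The match spans [13:22] → '<<9nd0m>>'.
Captured: group 1 = '9nd0m'.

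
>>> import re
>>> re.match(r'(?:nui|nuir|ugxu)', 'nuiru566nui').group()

'nui'

`re.match` only tries the pattern at the start of the string.
The match spans [0:3] → 'nui'.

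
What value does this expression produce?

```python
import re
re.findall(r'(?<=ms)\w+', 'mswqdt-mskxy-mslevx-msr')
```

The positive lookaround only admits positions where the adjacent text matches; those characters stay outside the span.
`findall` yields the raw match text (4 of them) because the pattern has no groups.

['wqdt', 'kxy', 'levx', 'r']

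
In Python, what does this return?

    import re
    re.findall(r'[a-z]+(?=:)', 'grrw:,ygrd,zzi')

The positive lookaround only admits positions where the adjacent text matches; those characters stay outside the span.
Matches: at [0:4] → 'grrw'.
With no groups in the pattern, `findall` gives back each whole match — 1 here.

['grrw']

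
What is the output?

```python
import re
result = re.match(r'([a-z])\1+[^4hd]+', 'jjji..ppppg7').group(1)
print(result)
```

j

`\1` has to match the exact text group 1 already captured.
`re.match` won't scan ahead — the pattern has to work from the very first character.
The match spans [0:12] → 'jjji..ppppg7'.
Captured: group 1 = 'j'.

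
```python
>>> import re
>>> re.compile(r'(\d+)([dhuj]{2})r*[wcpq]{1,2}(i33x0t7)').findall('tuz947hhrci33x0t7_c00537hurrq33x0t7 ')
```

Pattern: one or more of a digit (captured); then exactly 2 of one of [dhuj] (captured); then zero or more of a literal 'r', then 1 to 2 of one of [wcpq]; then the literal 'i3', then the literal '3x0', then the literal 't7' (captured).
Matches: at [3:17] match '947hhrci33x0t7', groups = ('947', 'hh', 'i33x0t7').
`findall` packs the 3 group values into a tuple for every match.

[('947', 'hh', 'i33x0t7')]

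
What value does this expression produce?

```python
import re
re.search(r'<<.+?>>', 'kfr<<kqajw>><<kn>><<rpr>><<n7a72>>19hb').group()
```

'<<kqajw>>'

With the lazy modifier that quantifier settles for the fewest repetitions that let the rest of the pattern succeed (the atoms after it are unaffected and can still be greedy).
The match spans [3:12] → '<<kqajw>>'.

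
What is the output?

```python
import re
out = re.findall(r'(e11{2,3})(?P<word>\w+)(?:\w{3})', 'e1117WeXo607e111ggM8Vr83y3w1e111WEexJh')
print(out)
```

2 groups means the one result is a tuple of 2 captured strings — 1 here.

[('e111', '7WeXo607e111ggM8Vr83y3w1e111WEe')]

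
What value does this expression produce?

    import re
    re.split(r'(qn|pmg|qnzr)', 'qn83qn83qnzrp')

['', 'qn', '83', 'qn', '83', 'qn', 'zrp']

Alternation tries branches left to right and keeps the first one that lets the overall match succeed at that position.
Matches to split on: at [0:2] → 'qn'; at [4:6] → 'qn'; at [8:10] → 'qn'.
The group in the pattern means `split` returns the separators' captures alongside the pieces.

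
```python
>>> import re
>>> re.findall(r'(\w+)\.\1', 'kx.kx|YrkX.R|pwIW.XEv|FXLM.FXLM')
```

After group 1 captures some text, `\1` only succeeds where that same text appears again.
Walking the string: at [0:5] match 'kx.kx', group 1 = 'kx'; at [22:31] match 'FXLM.FXLM', group 1 = 'FXLM'.
One capturing group, so `findall` returns just the captured substring from each match — 2 in all.

['kx', 'FXLM']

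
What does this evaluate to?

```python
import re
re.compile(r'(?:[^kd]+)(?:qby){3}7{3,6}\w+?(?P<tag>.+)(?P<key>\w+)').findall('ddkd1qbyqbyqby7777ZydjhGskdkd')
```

[('ydjhGskdk', 'd')]

Pattern: one or more of any character except [kd] (non-capturing group); then the literal 'qby' repeated 3 times, then 3 to 6 of a literal '7', then one or more of a word character (lazy); then one or more of any character (captured as 'tag'); then one or more of a word character (captured as 'key').
Lazy quantifiers expand one character at a time until the remainder of the pattern can match.
Walking the string: at [4:29] match '1qbyqbyqby7777ZydjhGskdkd', groups = ('ydjhGskdk', 'd').
With 2 capturing groups, `findall` returns a 2-tuple per match.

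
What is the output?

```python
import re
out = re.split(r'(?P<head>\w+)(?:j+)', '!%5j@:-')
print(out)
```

['!%', '5', '@:-']

Pattern: one or more of a word character (captured as 'head'); then one or more of a literal 'j' (non-capturing group).
The group in the pattern means `split` returns the separators' captures alongside the pieces.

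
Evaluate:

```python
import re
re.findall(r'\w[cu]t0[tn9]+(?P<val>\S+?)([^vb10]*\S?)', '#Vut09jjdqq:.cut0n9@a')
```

This matches a word character; then one of [cu], then the literal 't0', then one or more of one of [tn9]; then one or more of a non-whitespace character (lazy) (captured as 'val'); then zero or more of any character except [vb10], then optionally a non-whitespace character (captured).
A `+?`/`*?`/`{m,n}?` starts at its minimum and grows only as far as needed for what follows to match.
Matches: at [1:17] match 'Vut09jjdqq:.cut0', groups = ('j', 'jdqq:.cut0').
With 2 capturing groups, `findall` returns a 2-tuple per match.

[('j', 'jdqq:.cut0')]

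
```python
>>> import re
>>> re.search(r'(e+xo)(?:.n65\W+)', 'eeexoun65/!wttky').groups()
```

This matches one or more of a literal 'e', then the literal 'xo' (captured); then any character, then the literal 'n65', then one or more of a non-word character (non-capturing group).
`search` walks the string left to right and returns the first match it finds.
The match spans [0:11] → 'eeexoun65/!'.
Captured: group 1 = 'eeexo'.

('eeexo',)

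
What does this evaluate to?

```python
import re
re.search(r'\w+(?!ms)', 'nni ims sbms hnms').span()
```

The negative lookaround is zero-width — it rules out positions where the adjacent text would match, without consuming anything.
The match spans [0:3] → 'nni'.

(0, 3)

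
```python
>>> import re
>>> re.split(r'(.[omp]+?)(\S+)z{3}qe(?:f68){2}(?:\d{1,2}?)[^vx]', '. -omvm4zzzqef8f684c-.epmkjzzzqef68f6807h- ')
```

This matches any character, then one or more of one of [omp] (lazy) (captured); then one or more of a non-whitespace character (captured); then exactly 3 of a literal 'z', then the literal 'qe', then the literal 'f68' repeated 2 times; then 1 to 2 of a digit (lazy) (non-capturing group); then any character except [vx].
A non-greedy quantifier consumes as few characters as it can — just enough that the remainder of the pattern still matches from where it stops; whatever follows it matches normally.
Matches to split on: at [2:40] → '-omvm4zzzqef8f684c-.epmkjzzzqef68f6807'.
With a capturing group present, the delimiter's captured portion is kept in the result list.

['. ', '-o', 'mvm4zzzqef8f684c-.epmkj', 'h- ']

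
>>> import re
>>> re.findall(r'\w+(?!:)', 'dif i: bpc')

A negative assertion filters positions out without eating any characters.
Matches: at [0:3] → 'dif'; at [7:10] → 'bpc'.
Since nothing is captured, `findall` lists the 2 matched substrings directly.

['dif', 'bpc']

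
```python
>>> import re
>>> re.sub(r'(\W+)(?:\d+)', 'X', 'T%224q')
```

'TXq'

This matches one or more of a non-word character (captured); then one or more of a digit (non-capturing group).
Matches: at [1:5] → '%224'.
Every occurrence is swapped for 'X'.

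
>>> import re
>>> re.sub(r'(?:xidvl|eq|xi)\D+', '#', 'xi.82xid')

`sub` substitutes '#' at each match site.

'#82#'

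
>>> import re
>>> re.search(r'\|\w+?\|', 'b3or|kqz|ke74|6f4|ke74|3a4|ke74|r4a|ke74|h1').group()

'|kqz|'

Unlike `match`, `search` isn't anchored — it looks for the pattern anywhere in the string.
The match spans [4:9] → '|kqz|'.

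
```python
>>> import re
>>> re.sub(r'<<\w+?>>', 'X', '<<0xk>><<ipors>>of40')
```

'XXof40'

Each match is replaced by 'X'.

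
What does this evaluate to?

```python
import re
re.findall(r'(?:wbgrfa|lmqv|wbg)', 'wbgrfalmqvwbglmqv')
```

['wbgrfa', 'lmqv', 'wbg', 'lmqv']

Branches in `(...|...)` are attempted left-to-right; the first branch that allows the whole pattern to succeed is taken.
Walking the string: at [0:6] → 'wbgrfa'; at [6:10] → 'lmqv'; at [10:13] → 'wbg'; at [13:17] → 'lmqv'.
`findall` yields the raw match text (4 of them) because the pattern has no groups.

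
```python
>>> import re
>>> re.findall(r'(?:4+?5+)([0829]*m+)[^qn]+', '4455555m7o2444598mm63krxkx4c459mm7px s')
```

The pattern matches one or more of a literal '4' (lazy), then one or more of a literal '5' (non-capturing group); then zero or more of one of [0829], then one or more of a literal 'm' (captured); then one or more of any character except [qn].
Scanning left to right: at [0:38] match '4455555m7o2444598mm63krxkx4c459mm7px s', group 1 = 'm'.
`findall` collects group 1 from the one match (1 total).

['m']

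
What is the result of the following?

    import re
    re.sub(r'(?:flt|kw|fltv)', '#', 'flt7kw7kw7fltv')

Alternation isn't longest-match — the leftmost alternative that fits at this position is chosen.
`sub` substitutes '#' at each match site.

'#7#7#7#v'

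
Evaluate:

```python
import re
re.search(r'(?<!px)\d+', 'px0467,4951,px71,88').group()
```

'467'

A negative assertion filters positions out without eating any characters.
Unlike `match`, `search` isn't anchored — it looks for the pattern anywhere in the string.
The match spans [3:6] → '467'.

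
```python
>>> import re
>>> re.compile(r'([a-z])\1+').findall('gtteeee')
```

['t', 'e']

`\1` has to match the exact text group 1 already captured.
One capturing group, so `findall` returns just the captured substring from each match — 2 in all.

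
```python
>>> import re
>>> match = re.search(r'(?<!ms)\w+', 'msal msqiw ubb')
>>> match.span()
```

(0, 4)

A negative assertion filters positions out without eating any characters.
`re.search` tries every starting position until one works.
The match spans [0:4] → 'msal'.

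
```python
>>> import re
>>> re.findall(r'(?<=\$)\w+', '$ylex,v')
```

['ylex']

Because the assertion is zero-width, the text it checks is not consumed and won't appear in the result.
No capturing groups, so `findall` returns the 1 full match string.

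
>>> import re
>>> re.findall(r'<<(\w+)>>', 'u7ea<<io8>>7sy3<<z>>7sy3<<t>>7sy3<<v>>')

`findall` collects group 1 from each match (4 total).

['io8', 'z', 't', 'v']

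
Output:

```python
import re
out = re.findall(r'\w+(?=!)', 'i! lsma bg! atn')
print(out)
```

['i', 'bg']

Because the assertion is zero-width, the text it checks is not consumed and won't appear in the result.
Walking the string: at [0:1] → 'i'; at [8:10] → 'bg'.
`findall` yields the raw match text (2 of them) because the pattern has no groups.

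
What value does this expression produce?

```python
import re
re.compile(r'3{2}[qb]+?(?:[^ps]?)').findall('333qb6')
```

This matches exactly 2 of the literal '3', then one or more of one of [qb] (lazy); then optionally any character except [ps] (non-capturing group).
A non-greedy quantifier consumes as few characters as it can — just enough that the remainder of the pattern still matches from where it stops; whatever follows it matches normally.
Scanning left to right: at [1:5] → '33qb'.
With no groups in the pattern, `findall` gives back each whole match — 1 here.

['33qb']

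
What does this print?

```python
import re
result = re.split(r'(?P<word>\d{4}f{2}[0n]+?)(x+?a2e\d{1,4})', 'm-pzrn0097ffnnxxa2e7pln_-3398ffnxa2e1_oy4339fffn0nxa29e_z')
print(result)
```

Pattern: exactly 4 of a digit, then exactly 2 of the literal 'f', then one or more of one of [0n] (lazy) (captured as 'word'); then one or more of a literal 'x' (lazy), then the literal 'a2e', then 1 to 4 of a digit (captured).
The group in the pattern means `split` returns the separators' captures alongside the pieces.

['m-pzrn', '0097ffnn', 'xxa2e7', 'pln_-', '3398ffn', 'xa2e1', '_oy4339fffn0nxa29e_z']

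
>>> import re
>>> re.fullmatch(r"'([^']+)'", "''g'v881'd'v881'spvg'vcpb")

None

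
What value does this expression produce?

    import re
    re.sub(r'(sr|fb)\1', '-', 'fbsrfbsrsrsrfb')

'fbsrfb-srfb'

`\1` is not a pattern — it's the concrete string captured by group 1, re-applied verbatim.
Matches: at [6:10] → 'srsr'.
Each match is replaced by '-'.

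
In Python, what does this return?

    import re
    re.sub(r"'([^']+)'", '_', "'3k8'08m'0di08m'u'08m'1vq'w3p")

Each match is replaced by '_'.

"_08m_u_1vq'w3p"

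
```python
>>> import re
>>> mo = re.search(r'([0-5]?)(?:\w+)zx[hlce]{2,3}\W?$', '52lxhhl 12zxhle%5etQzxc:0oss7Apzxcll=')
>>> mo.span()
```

(24, 37)

Pattern: optionally a character in [0-5] (captured); then one or more of a word character (non-capturing group); then the literal 'zx', then 2 to 3 of one of [hlce], then optionally a non-word character; then anchored at the end.
`search` walks the string left to right and returns the first match it finds.
The match spans [24:37] → '0oss7Apzxcll='.
Captured: group 1 = '0'.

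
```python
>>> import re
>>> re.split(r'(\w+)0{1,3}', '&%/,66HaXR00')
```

['&%/,', '66HaXR0', '']

Pattern: one or more of a word character (captured); then 1 to 3 of a literal '0'.
`re.split` interleaves the captured-group text with the surrounding fragments.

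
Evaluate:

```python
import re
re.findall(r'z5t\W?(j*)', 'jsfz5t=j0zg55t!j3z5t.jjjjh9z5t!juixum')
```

The pattern matches the literal 'z5t', then optionally a non-word character; then zero or more of a literal 'j' (captured).
Matches: at [3:8] match 'z5t=j', group 1 = 'j'; at [17:25] match 'z5t.jjjj', group 1 = 'jjjj'; at [27:32] match 'z5t!j', group 1 = 'j'.
With a single group, `findall` returns only what that group captured — 3 items.

['j', 'jjjj', 'j']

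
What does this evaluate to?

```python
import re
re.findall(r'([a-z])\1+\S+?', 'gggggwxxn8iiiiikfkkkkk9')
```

['g', 'x', 'i', 'k']

`\1` has to match the exact text group 1 already captured.
With a single group, `findall` returns only what that group captured — 4 items.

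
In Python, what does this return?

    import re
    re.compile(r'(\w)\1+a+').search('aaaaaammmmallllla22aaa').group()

`\1` has to match the exact text group 1 already captured.
The match spans [0:6] → 'aaaaaa'.

'aaaaaa'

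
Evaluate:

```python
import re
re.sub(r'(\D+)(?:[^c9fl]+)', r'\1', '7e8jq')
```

The pattern matches one or more of a non-digit (captured); then one or more of any character except [c9fl] (non-capturing group).
Each match is replaced using the text its own group 1 captured.

'7e'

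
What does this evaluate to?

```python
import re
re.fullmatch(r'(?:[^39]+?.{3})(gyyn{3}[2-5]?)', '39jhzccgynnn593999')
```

None

This matches one or more of any character except [39] (lazy), then exactly 3 of any character (non-capturing group); then the literal 'gyy', then exactly 3 of the literal 'n', then optionally a character in [2-5] (captured).
`fullmatch` succeeds only if the pattern covers the string from start to end.
Here there's no way to consume every character, so the call returns None.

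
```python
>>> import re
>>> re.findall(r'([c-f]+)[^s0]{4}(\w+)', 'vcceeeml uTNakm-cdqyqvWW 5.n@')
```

The pattern matches one or more of a character in [c-f] (captured); then exactly 4 of any character except [s0]; then one or more of a word character (captured).
Scanning left to right: at [1:15] match 'cceeeml uTNakm', groups = ('cceee', 'TNakm'); at [16:24] match 'cdqyqvWW', groups = ('cd', 'WW').
`findall` packs the 2 group values into a tuple for every match.

[('cceee', 'TNakm'), ('cd', 'WW')]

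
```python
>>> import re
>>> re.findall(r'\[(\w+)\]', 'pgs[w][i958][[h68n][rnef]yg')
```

Matches: at [3:6] match '[w]', group 1 = 'w'; at [6:12] match '[i958]', group 1 = 'i958'; at [13:19] match '[h68n]', group 1 = 'h68n'; at [19:25] match '[rnef]', group 1 = 'rnef'.
One capturing group, so `findall` returns just the captured substring from each match — 4 in all.

['w', 'i958', 'h68n', 'rnef']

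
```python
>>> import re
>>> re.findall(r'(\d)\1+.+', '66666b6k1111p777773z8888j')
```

After group 1 captures some text, `\1` only succeeds where that same text appears again.
Walking the string: at [0:25] match '66666b6k1111p777773z8888j', group 1 = '6'.
Because there's exactly one group, `findall` drops the full match and keeps group 1 from the one hit.

['6']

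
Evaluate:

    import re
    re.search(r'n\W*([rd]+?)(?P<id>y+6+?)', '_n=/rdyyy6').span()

(1, 10)

Pattern: a literal 'n', then zero or more of a non-word character; then one or more of one of [rd] (lazy) (captured); then one or more of the literal 'y', then one or more of a literal '6' (lazy) (captured as 'id').
`re.search` tries every starting position until one works.
The match spans [1:10] → 'n=/rdyyy6'.
Captured: group 1 = 'rd', group 2 = 'yyy6'.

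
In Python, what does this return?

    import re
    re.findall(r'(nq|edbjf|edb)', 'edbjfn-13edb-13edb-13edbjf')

['edbjf', 'edb', 'edb', 'edbjf']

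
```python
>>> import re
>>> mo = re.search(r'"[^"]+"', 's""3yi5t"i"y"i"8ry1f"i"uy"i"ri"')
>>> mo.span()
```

The match spans [2:9] → '"3yi5t"'.

(2, 9)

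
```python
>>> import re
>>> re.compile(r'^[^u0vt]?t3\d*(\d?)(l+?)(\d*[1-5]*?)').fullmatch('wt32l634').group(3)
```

'634'

The match spans [0:8] → 'wt32l634'.
Captured: group 1 = '', group 2 = 'l', group 3 = '634'.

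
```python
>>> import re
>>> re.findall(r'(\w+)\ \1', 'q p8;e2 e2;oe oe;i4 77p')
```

['e2', 'oe']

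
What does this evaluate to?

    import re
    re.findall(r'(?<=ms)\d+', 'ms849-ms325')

Because the assertion is zero-width, the text it checks is not consumed and won't appear in the result.
`findall` yields the raw match text (2 of them) because the pattern has no groups.

['849', '325']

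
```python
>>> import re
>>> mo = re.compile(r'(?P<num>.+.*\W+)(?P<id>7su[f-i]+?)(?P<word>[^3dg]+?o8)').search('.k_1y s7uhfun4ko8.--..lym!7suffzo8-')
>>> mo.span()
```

(0, 34)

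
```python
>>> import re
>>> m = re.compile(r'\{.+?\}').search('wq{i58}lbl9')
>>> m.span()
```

`re.search` scans for the first position where the pattern succeeds.
The match spans [2:7] → '{i58}'.

(2, 7)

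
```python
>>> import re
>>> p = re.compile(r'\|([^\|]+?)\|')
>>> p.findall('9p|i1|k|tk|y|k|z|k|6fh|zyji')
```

Because there's exactly one group, `findall` drops the full match and keeps group 1 from each hit.

['i1', 'tk', 'k', 'k']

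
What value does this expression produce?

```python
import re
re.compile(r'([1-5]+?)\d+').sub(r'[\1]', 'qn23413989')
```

The `?` after the quantifier makes it lazy — it takes as little as possible before letting the rest of the pattern try.
`\1` in the replacement pulls in group 1's text for each match.

'qn[2]'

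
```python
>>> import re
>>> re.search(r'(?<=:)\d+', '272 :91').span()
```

Lookahead/lookbehind check context without consuming it, so the matched span excludes the asserted characters.
`search` walks the string left to right and returns the first match it finds.
The match spans [5:7] → '91'.

(5, 7)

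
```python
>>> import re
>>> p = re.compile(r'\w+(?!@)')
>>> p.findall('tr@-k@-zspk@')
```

Because the assertion is negative and zero-width, positions next to the forbidden text are skipped.
Scanning left to right: at [0:1] → 't'; at [7:10] → 'zsp'.
No capturing groups, so `findall` returns the 2 full match strings.

['t', 'zsp']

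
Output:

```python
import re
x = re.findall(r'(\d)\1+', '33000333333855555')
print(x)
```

['3', '0', '3', '5']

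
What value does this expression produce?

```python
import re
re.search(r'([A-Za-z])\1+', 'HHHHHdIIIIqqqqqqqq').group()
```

`\1` has to match the exact text group 1 already captured.
`re.search` tries every starting position until one works.
The match spans [0:5] → 'HHHHH'.
Captured: group 1 = 'H'.

'HHHHH'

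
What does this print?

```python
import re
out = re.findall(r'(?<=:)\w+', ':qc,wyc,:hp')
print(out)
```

The positive lookaround only admits positions where the adjacent text matches; those characters stay outside the span.
Scanning left to right: at [1:3] → 'qc'; at [9:11] → 'hp'.
No capturing groups, so `findall` returns the 2 full match strings.

['qc', 'hp']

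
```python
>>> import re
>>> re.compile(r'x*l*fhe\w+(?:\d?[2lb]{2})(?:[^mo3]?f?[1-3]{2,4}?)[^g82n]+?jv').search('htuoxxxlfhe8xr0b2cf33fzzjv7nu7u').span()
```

The pattern matches zero or more of the literal 'x', then zero or more of a literal 'l'; then the literal 'fhe', then one or more of a word character; then optionally a digit, then exactly 2 of one of [2lb] (non-capturing group); then optionally any character except [mo3], then optionally the literal 'f', then 2 to 4 of a character in [1-3] (lazy) (non-capturing group); then one or more of any character except [g82n] (lazy), then the literal 'jv'.
`re.search` scans for the first position where the pattern succeeds.
The match spans [4:26] → 'xxxlfhe8xr0b2cf33fzzjv'.

(4, 26)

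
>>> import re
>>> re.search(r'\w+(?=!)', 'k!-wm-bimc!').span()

The positive lookaround only admits positions where the adjacent text matches; those characters stay outside the span.
`search` walks the string left to right and returns the first match it finds.
The match spans [0:1] → 'k'.

(0, 1)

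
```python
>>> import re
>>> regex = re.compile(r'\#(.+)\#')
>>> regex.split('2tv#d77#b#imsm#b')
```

Matches to split on: at [3:15] → '#d77#b#imsm#'.
With a capturing group present, the delimiter's captured portion is kept in the result list.

['2tv', 'd77#b#imsm', 'b']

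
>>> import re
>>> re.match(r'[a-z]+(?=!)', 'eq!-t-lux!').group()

'eq'

The lookaround is zero-width — it requires the adjacent text to match without consuming it, so the asserted text isn't part of the match.
With `match`, the pattern is implicitly anchored at the beginning.
The match spans [0:2] → 'eq'.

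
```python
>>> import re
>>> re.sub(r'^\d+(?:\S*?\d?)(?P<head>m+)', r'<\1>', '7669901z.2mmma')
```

Pattern: anchored at the start of the string; then one or more of a digit; then zero or more of a non-whitespace character (lazy), then optionally a digit (non-capturing group); then one or more of a literal 'm' (captured as 'head').
The `?` after the quantifier makes it lazy — it takes as little as possible before letting the rest of the pattern try.
Matches: at [0:13] → '7669901z.2mmm'.
Each match is replaced using the text its own group 1 captured.

'<mmm>a'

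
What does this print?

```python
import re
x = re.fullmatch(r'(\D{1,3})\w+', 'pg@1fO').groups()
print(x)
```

('pg@',)

The pattern matches 1 to 3 of a non-digit (captured); then one or more of a word character.
For `fullmatch`, every character of the input must be accounted for by the pattern.
The match spans [0:6] → 'pg@1fO'.
Captured: group 1 = 'pg@'.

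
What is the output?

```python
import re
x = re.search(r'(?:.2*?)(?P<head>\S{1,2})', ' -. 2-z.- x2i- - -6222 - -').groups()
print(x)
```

('-.',)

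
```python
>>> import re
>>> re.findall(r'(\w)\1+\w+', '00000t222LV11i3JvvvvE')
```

`\1` is not a pattern — it's the concrete string captured by group 1, re-applied verbatim.
Matches: at [0:21] match '00000t222LV11i3JvvvvE', group 1 = '0'.
With a single group, `findall` returns only what that group captured — 1 item.

['0']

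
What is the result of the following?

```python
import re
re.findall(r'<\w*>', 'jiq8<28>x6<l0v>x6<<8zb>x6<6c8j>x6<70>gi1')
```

['<28>', '<l0v>', '<8zb>', '<6c8j>', '<70>']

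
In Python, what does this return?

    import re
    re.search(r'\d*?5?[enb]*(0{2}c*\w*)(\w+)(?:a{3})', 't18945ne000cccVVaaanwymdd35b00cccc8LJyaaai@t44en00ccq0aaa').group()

The pattern matches zero or more of a digit (lazy), then optionally the literal '5'; then zero or more of one of [enb]; then exactly 2 of the literal '0', then zero or more of a literal 'c', then zero or more of a word character (captured); then one or more of a word character (captured); then exactly 3 of a literal 'a' (non-capturing group).
The match spans [1:41] → '18945ne000cccVVaaanwymdd35b00cccc8LJyaaa'.

'18945ne000cccVVaaanwymdd35b00cccc8LJyaaa'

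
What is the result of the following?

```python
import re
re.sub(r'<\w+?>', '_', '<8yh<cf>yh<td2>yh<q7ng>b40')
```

'<8yh_yh_yh_b40'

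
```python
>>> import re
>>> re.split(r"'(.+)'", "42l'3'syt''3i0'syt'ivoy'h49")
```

['42l', "3'syt''3i0'syt'ivoy", 'h49']

Matches to split on: at [3:24] → "'3'syt''3i0'syt'ivoy'".
Because the pattern has a capturing group, `split` also inserts each captured text between the pieces.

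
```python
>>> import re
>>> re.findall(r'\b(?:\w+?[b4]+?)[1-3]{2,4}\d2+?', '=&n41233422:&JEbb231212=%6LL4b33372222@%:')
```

['n4123342', 'JEbb231212', '6LL4b33372']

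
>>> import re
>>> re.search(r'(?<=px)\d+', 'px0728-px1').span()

The `(?=…)`/`(?<=…)` assertion just peeks at neighbouring text; it doesn't advance the match position.
`re.search` scans for the first position where the pattern succeeds.
The match spans [2:6] → '0728'.

(2, 6)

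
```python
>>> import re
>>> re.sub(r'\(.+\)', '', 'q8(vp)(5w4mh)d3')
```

'q8d3'

`sub` substitutes '' at each match site.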